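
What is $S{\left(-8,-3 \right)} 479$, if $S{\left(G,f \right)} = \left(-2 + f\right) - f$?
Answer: $-958$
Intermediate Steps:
$S{\left(G,f \right)} = -2$
$S{\left(-8,-3 \right)} 479 = \left(-2\right) 479 = -958$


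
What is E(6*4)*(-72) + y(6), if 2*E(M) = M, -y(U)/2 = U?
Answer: -876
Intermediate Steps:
y(U) = -2*U
E(M) = M/2
E(6*4)*(-72) + y(6) = ((6*4)/2)*(-72) - 2*6 = ((1/2)*24)*(-72) - 12 = 12*(-72) - 12 = -864 - 12 = -876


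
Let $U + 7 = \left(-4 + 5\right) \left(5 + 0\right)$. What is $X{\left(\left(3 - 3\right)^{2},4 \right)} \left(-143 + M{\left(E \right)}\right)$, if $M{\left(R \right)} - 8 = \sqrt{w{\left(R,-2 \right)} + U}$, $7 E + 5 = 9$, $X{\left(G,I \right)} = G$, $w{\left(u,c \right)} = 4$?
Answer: $0$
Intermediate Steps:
$E = \frac{4}{7}$ ($E = - \frac{5}{7} + \frac{1}{7} \cdot 9 = - \frac{5}{7} + \frac{9}{7} = \frac{4}{7} \approx 0.57143$)
$U = -2$ ($U = -7 + \left(-4 + 5\right) \left(5 + 0\right) = -7 + 1 \cdot 5 = -7 + 5 = -2$)
$M{\left(R \right)} = 8 + \sqrt{2}$ ($M{\left(R \right)} = 8 + \sqrt{4 - 2} = 8 + \sqrt{2}$)
$X{\left(\left(3 - 3\right)^{2},4 \right)} \left(-143 + M{\left(E \right)}\right) = \left(3 - 3\right)^{2} \left(-143 + \left(8 + \sqrt{2}\right)\right) = 0^{2} \left(-135 + \sqrt{2}\right) = 0 \left(-135 + \sqrt{2}\right) = 0$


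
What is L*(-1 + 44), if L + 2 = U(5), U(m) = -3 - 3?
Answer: -344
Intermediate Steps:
U(m) = -6
L = -8 (L = -2 - 6 = -8)
L*(-1 + 44) = -8*(-1 + 44) = -8*43 = -344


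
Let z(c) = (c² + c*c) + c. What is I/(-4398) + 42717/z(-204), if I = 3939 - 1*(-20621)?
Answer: -308549719/60859524 ≈ -5.0699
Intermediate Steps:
z(c) = c + 2*c² (z(c) = (c² + c²) + c = 2*c² + c = c + 2*c²)
I = 24560 (I = 3939 + 20621 = 24560)
I/(-4398) + 42717/z(-204) = 24560/(-4398) + 42717/((-204*(1 + 2*(-204)))) = 24560*(-1/4398) + 42717/((-204*(1 - 408))) = -12280/2199 + 42717/((-204*(-407))) = -12280/2199 + 42717/83028 = -12280/2199 + 42717*(1/83028) = -12280/2199 + 14239/27676 = -308549719/60859524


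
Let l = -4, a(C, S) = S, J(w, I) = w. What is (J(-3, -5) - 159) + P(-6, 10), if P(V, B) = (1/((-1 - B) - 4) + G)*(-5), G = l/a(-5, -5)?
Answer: -497/3 ≈ -165.67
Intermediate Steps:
G = ⅘ (G = -4/(-5) = -4*(-⅕) = ⅘ ≈ 0.80000)
P(V, B) = -4 - 5/(-5 - B) (P(V, B) = (1/((-1 - B) - 4) + ⅘)*(-5) = (1/(-5 - B) + ⅘)*(-5) = (⅘ + 1/(-5 - B))*(-5) = -4 - 5/(-5 - B))
(J(-3, -5) - 159) + P(-6, 10) = (-3 - 159) + (-15 - 4*10)/(5 + 10) = -162 + (-15 - 40)/15 = -162 + (1/15)*(-55) = -162 - 11/3 = -497/3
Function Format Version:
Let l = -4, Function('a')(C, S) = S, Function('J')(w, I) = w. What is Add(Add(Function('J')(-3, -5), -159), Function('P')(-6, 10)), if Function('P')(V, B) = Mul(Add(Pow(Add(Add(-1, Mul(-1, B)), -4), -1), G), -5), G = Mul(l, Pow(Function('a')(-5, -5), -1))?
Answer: Rational(-497, 3) ≈ -165.67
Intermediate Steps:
G = Rational(4, 5) (G = Mul(-4, Pow(-5, -1)) = Mul(-4, Rational(-1, 5)) = Rational(4, 5) ≈ 0.80000)
Function('P')(V, B) = Add(-4, Mul(-5, Pow(Add(-5, Mul(-1, B)), -1))) (Function('P')(V, B) = Mul(Add(Pow(Add(Add(-1, Mul(-1, B)), -4), -1), Rational(4, 5)), -5) = Mul(Add(Pow(Add(-5, Mul(-1, B)), -1), Rational(4, 5)), -5) = Mul(Add(Rational(4, 5), Pow(Add(-5, Mul(-1, B)), -1)), -5) = Add(-4, Mul(-5, Pow(Add(-5, Mul(-1, B)), -1))))
Add(Add(Function('J')(-3, -5), -159), Function('P')(-6, 10)) = Add(Add(-3, -159), Mul(Pow(Add(5, 10), -1), Add(-15, Mul(-4, 10)))) = Add(-162, Mul(Pow(15, -1), Add(-15, -40))) = Add(-162, Mul(Rational(1, 15), -55)) = Add(-162, Rational(-11, 3)) = Rational(-497, 3)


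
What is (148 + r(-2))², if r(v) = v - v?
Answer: 21904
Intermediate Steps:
r(v) = 0
(148 + r(-2))² = (148 + 0)² = 148² = 21904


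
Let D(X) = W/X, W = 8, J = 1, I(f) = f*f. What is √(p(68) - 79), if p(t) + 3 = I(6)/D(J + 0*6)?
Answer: I*√310/2 ≈ 8.8034*I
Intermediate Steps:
I(f) = f²
D(X) = 8/X
p(t) = 3/2 (p(t) = -3 + 6²/((8/(1 + 0*6))) = -3 + 36/((8/(1 + 0))) = -3 + 36/((8/1)) = -3 + 36/((8*1)) = -3 + 36/8 = -3 + 36*(⅛) = -3 + 9/2 = 3/2)
√(p(68) - 79) = √(3/2 - 79) = √(-155/2) = I*√310/2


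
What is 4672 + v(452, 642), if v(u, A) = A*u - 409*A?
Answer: 32278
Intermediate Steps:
v(u, A) = -409*A + A*u
4672 + v(452, 642) = 4672 + 642*(-409 + 452) = 4672 + 642*43 = 4672 + 27606 = 32278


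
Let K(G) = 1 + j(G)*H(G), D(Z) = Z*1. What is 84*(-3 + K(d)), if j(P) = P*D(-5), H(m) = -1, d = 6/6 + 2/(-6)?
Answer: 112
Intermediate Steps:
d = 2/3 (d = 6*(1/6) + 2*(-1/6) = 1 - 1/3 = 2/3 ≈ 0.66667)
D(Z) = Z
j(P) = -5*P (j(P) = P*(-5) = -5*P)
K(G) = 1 + 5*G (K(G) = 1 - 5*G*(-1) = 1 + 5*G)
84*(-3 + K(d)) = 84*(-3 + (1 + 5*(2/3))) = 84*(-3 + (1 + 10/3)) = 84*(-3 + 13/3) = 84*(4/3) = 112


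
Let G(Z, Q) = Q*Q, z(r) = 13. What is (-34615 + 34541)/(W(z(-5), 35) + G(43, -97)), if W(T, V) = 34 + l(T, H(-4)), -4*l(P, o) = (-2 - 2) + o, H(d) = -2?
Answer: -148/18889 ≈ -0.0078353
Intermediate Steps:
l(P, o) = 1 - o/4 (l(P, o) = -((-2 - 2) + o)/4 = -(-4 + o)/4 = 1 - o/4)
G(Z, Q) = Q²
W(T, V) = 71/2 (W(T, V) = 34 + (1 - ¼*(-2)) = 34 + (1 + ½) = 34 + 3/2 = 71/2)
(-34615 + 34541)/(W(z(-5), 35) + G(43, -97)) = (-34615 + 34541)/(71/2 + (-97)²) = -74/(71/2 + 9409) = -74/18889/2 = -74*2/18889 = -148/18889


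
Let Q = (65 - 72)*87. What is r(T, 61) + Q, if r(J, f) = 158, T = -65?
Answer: -451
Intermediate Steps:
Q = -609 (Q = -7*87 = -609)
r(T, 61) + Q = 158 - 609 = -451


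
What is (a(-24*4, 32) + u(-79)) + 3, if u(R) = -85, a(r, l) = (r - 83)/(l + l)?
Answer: -5427/64 ≈ -84.797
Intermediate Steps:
a(r, l) = (-83 + r)/(2*l) (a(r, l) = (-83 + r)/((2*l)) = (-83 + r)*(1/(2*l)) = (-83 + r)/(2*l))
(a(-24*4, 32) + u(-79)) + 3 = ((1/2)*(-83 - 24*4)/32 - 85) + 3 = ((1/2)*(1/32)*(-83 - 96) - 85) + 3 = ((1/2)*(1/32)*(-179) - 85) + 3 = (-179/64 - 85) + 3 = -5619/64 + 3 = -5427/64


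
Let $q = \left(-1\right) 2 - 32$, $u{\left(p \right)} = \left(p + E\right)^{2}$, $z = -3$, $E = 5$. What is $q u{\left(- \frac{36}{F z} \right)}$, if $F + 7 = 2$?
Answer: $- \frac{5746}{25} \approx -229.84$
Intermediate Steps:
$F = -5$ ($F = -7 + 2 = -5$)
$u{\left(p \right)} = \left(5 + p\right)^{2}$ ($u{\left(p \right)} = \left(p + 5\right)^{2} = \left(5 + p\right)^{2}$)
$q = -34$ ($q = -2 - 32 = -34$)
$q u{\left(- \frac{36}{F z} \right)} = - 34 \left(5 - \frac{36}{\left(-5\right) \left(-3\right)}\right)^{2} = - 34 \left(5 - \frac{36}{15}\right)^{2} = - 34 \left(5 - \frac{12}{5}\right)^{2} = - 34 \left(\frac{13}{5}\right)^{2} = \left(-34\right) \frac{169}{25} = - \frac{5746}{25}$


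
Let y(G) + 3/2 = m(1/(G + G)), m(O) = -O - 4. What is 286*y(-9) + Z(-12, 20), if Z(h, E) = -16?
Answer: -14158/9 ≈ -1573.1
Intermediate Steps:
m(O) = -4 - O
y(G) = -11/2 - 1/(2*G) (y(G) = -3/2 + (-4 - 1/(G + G)) = -3/2 + (-4 - 1/(2*G)) = -11/2 - 1/(2*G))
286*y(-9) + Z(-12, 20) = 286*((½)*(-1 - 11*(-9))/(-9)) - 16 = 286*((½)*(-⅑)*(-1 + 99)) - 16 = 286*((½)*(-⅑)*98) - 16 = 286*(-49/9) - 16 = -14014/9 - 16 = -14158/9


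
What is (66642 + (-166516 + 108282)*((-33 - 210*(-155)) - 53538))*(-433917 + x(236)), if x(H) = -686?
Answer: -532042538048268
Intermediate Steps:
(66642 + (-166516 + 108282)*((-33 - 210*(-155)) - 53538))*(-433917 + x(236)) = (66642 + (-166516 + 108282)*((-33 - 210*(-155)) - 53538))*(-433917 - 686) = (66642 - 58234*((-33 + 32550) - 53538))*(-434603) = (66642 - 58234*(32517 - 53538))*(-434603) = (66642 - 58234*(-21021))*(-434603) = (66642 + 1224136914)*(-434603) = 1224203556*(-434603) = -532042538048268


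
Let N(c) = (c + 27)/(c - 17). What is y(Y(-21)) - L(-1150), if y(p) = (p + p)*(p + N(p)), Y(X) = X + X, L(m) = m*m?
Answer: -77820608/59 ≈ -1.3190e+6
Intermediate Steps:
L(m) = m**2
N(c) = (27 + c)/(-17 + c)
Y(X) = 2*X
y(p) = 2*p*(p + (27 + p)/(-17 + p)) (y(p) = (p + p)*(p + (27 + p)/(-17 + p)) = (2*p)*(p + (27 + p)/(-17 + p)) = 2*p*(p + (27 + p)/(-17 + p)))
y(Y(-21)) - L(-1150) = 2*(2*(-21))*(27 + 2*(-21) + (2*(-21))*(-17 + 2*(-21)))/(-17 + 2*(-21)) - 1*(-1150)**2 = 2*(-42)*(27 - 42 - 42*(-17 - 42))/(-17 - 42) - 1*1322500 = 2*(-42)*(27 - 42 - 42*(-59))/(-59) - 1322500 = 2*(-42)*(-1/59)*(27 - 42 + 2478) - 1322500 = 2*(-42)*(-1/59)*2463 - 1322500 = 206892/59 - 1322500 = -77820608/59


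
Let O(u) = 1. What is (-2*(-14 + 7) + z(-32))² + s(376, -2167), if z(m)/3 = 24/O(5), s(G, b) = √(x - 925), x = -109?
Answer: 7396 + I*√1034 ≈ 7396.0 + 32.156*I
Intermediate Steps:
s(G, b) = I*√1034 (s(G, b) = √(-109 - 925) = √(-1034) = I*√1034)
z(m) = 72 (z(m) = 3*(24/1) = 3*(24*1) = 3*24 = 72)
(-2*(-14 + 7) + z(-32))² + s(376, -2167) = (-2*(-14 + 7) + 72)² + I*√1034 = (-2*(-7) + 72)² + I*√1034 = (14 + 72)² + I*√1034 = 86² + I*√1034 = 7396 + I*√1034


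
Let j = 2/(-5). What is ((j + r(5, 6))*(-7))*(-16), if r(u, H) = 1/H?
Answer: -392/15 ≈ -26.133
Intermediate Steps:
j = -⅖ (j = 2*(-⅕) = -⅖ ≈ -0.40000)
((j + r(5, 6))*(-7))*(-16) = ((-⅖ + 1/6)*(-7))*(-16) = ((-⅖ + ⅙)*(-7))*(-16) = -7/30*(-7)*(-16) = (49/30)*(-16) = -392/15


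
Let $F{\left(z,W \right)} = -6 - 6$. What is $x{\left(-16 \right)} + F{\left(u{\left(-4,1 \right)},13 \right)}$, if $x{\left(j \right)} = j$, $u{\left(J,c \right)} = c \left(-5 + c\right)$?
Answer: $-28$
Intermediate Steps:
$F{\left(z,W \right)} = -12$ ($F{\left(z,W \right)} = -6 - 6 = -12$)
$x{\left(-16 \right)} + F{\left(u{\left(-4,1 \right)},13 \right)} = -16 - 12 = -28$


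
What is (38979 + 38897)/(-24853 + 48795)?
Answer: 38938/11971 ≈ 3.2527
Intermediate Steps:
(38979 + 38897)/(-24853 + 48795) = 77876/23942 = 77876*(1/23942) = 38938/11971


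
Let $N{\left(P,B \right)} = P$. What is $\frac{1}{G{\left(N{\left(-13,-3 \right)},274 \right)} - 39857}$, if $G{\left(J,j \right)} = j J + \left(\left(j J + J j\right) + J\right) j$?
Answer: $- \frac{1}{1998957} \approx -5.0026 \cdot 10^{-7}$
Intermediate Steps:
$G{\left(J,j \right)} = J j + j \left(J + 2 J j\right)$ ($G{\left(J,j \right)} = J j + \left(\left(J j + J j\right) + J\right) j = J j + \left(2 J j + J\right) j = J j + \left(J + 2 J j\right) j = J j + j \left(J + 2 J j\right)$)
$\frac{1}{G{\left(N{\left(-13,-3 \right)},274 \right)} - 39857} = \frac{1}{2 \left(-13\right) 274 \left(1 + 274\right) - 39857} = \frac{1}{2 \left(-13\right) 274 \cdot 275 - 39857} = \frac{1}{-1959100 - 39857} = \frac{1}{-1998957} = - \frac{1}{1998957}$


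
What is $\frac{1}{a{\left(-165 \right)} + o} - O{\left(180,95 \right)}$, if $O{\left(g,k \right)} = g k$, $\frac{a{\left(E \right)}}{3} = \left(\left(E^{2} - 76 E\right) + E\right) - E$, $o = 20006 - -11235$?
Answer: $- \frac{2574165599}{150536} \approx -17100.0$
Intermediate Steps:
$o = 31241$ ($o = 20006 + 11235 = 31241$)
$a{\left(E \right)} = - 228 E + 3 E^{2}$ ($a{\left(E \right)} = 3 \left(\left(\left(E^{2} - 76 E\right) + E\right) - E\right) = 3 \left(\left(E^{2} - 75 E\right) - E\right) = 3 \left(E^{2} - 76 E\right) = - 228 E + 3 E^{2}$)
$\frac{1}{a{\left(-165 \right)} + o} - O{\left(180,95 \right)} = \frac{1}{3 \left(-165\right) \left(-76 - 165\right) + 31241} - 180 \cdot 95 = \frac{1}{3 \left(-165\right) \left(-241\right) + 31241} - 17100 = \frac{1}{119295 + 31241} - 17100 = \frac{1}{150536} - 17100 = - \frac{2574165599}{150536}$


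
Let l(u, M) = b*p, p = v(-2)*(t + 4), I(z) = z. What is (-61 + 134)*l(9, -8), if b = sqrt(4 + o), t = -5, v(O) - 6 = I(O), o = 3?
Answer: -292*sqrt(7) ≈ -772.56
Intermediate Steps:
v(O) = 6 + O
p = -4 (p = (6 - 2)*(-5 + 4) = 4*(-1) = -4)
b = sqrt(7) (b = sqrt(4 + 3) = sqrt(7) ≈ 2.6458)
l(u, M) = -4*sqrt(7) (l(u, M) = sqrt(7)*(-4) = -4*sqrt(7))
(-61 + 134)*l(9, -8) = (-61 + 134)*(-4*sqrt(7)) = 73*(-4*sqrt(7)) = -292*sqrt(7)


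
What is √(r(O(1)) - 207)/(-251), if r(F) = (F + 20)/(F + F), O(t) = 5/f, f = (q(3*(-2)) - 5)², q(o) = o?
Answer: -√142/502 ≈ -0.023738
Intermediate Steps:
f = 121 (f = (3*(-2) - 5)² = (-6 - 5)² = (-11)² = 121)
O(t) = 5/121
r(F) = (20 + F)/(2*F) (r(F) = (20 + F)/((2*F)) = (20 + F)*(1/(2*F)) = (20 + F)/(2*F))
√(r(O(1)) - 207)/(-251) = √((20 + 5/121)/(2*(5/121)) - 207)/(-251) = √((½)*(121/5)*(2425/121) - 207)*(-1/251) = √(485/2 - 207)*(-1/251) = √(71/2)*(-1/251) = (√142/2)*(-1/251) = -√142/502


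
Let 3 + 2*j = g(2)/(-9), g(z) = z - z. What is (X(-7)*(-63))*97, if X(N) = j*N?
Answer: -128331/2 ≈ -64166.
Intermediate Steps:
g(z) = 0
j = -3/2 (j = -3/2 + (0/(-9))/2 = -3/2 + (0*(-⅑))/2 = -3/2 + (½)*0 = -3/2 + 0 = -3/2 ≈ -1.5000)
X(N) = -3*N/2
(X(-7)*(-63))*97 = (-3/2*(-7)*(-63))*97 = ((21/2)*(-63))*97 = -1323/2*97 = -128331/2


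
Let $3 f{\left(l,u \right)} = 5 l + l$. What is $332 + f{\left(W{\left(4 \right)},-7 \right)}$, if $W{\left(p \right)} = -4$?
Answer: $324$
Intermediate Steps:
$f{\left(l,u \right)} = 2 l$ ($f{\left(l,u \right)} = \frac{5 l + l}{3} = \frac{6 l}{3} = 2 l$)
$332 + f{\left(W{\left(4 \right)},-7 \right)} = 332 + 2 \left(-4\right) = 332 - 8 = 324$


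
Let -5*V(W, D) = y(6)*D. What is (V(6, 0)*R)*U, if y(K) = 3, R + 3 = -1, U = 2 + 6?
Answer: 0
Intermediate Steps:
U = 8
R = -4 (R = -3 - 1 = -4)
V(W, D) = -3*D/5
(V(6, 0)*R)*U = (-⅗*0*(-4))*8 = (0*(-4))*8 = 0*8 = 0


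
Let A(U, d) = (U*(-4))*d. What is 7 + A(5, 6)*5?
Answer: -593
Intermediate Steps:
A(U, d) = -4*U*d (A(U, d) = (-4*U)*d = -4*U*d)
7 + A(5, 6)*5 = 7 - 4*5*6*5 = 7 - 120*5 = 7 - 600 = -593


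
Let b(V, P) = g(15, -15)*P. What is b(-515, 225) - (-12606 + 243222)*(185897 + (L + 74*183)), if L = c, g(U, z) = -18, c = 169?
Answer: -46032802578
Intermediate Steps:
L = 169
b(V, P) = -18*P
b(-515, 225) - (-12606 + 243222)*(185897 + (L + 74*183)) = -18*225 - (-12606 + 243222)*(185897 + (169 + 74*183)) = -4050 - 230616*(185897 + (169 + 13542)) = -4050 - 230616*(185897 + 13711) = -4050 - 230616*199608 = -4050 - 1*46032798528 = -4050 - 46032798528 = -46032802578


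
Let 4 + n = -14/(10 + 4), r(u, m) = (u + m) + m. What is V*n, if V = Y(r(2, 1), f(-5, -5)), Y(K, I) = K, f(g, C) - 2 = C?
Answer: -20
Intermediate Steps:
f(g, C) = 2 + C
r(u, m) = u + 2*m (r(u, m) = (m + u) + m = u + 2*m)
n = -5 (n = -4 - 14/(10 + 4) = -4 - 14/14 = -4 + (1/14)*(-14) = -4 - 1 = -5)
V = 4 (V = 2 + 2*1 = 2 + 2 = 4)
V*n = 4*(-5) = -20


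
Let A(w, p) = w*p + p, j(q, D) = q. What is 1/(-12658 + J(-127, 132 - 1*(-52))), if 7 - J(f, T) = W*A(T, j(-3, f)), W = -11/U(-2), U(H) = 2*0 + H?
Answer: -2/19197 ≈ -0.00010418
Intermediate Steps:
U(H) = H (U(H) = 0 + H = H)
W = 11/2 (W = -11/(-2) = -11*(-½) = 11/2 ≈ 5.5000)
A(w, p) = p + p*w (A(w, p) = p*w + p = p + p*w)
J(f, T) = 47/2 + 33*T/2 (J(f, T) = 7 - 11*(-3*(1 + T))/2 = 7 - 11*(-3 - 3*T)/2 = 7 - (-33/2 - 33*T/2) = 7 + (33/2 + 33*T/2) = 47/2 + 33*T/2)
1/(-12658 + J(-127, 132 - 1*(-52))) = 1/(-12658 + (47/2 + 33*(132 - 1*(-52))/2)) = 1/(-12658 + (47/2 + 33*(132 + 52)/2)) = 1/(-12658 + (47/2 + (33/2)*184)) = 1/(-12658 + (47/2 + 3036)) = 1/(-12658 + 6119/2) = 1/(-19197/2) = -2/19197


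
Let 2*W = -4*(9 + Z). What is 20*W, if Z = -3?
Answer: -240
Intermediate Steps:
W = -12 (W = (-4*(9 - 3))/2 = (-4*6)/2 = (½)*(-24) = -12)
20*W = 20*(-12) = -240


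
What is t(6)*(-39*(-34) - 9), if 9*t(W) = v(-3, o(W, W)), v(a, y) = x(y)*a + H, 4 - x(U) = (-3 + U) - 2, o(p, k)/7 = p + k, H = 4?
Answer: 100531/3 ≈ 33510.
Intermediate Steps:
o(p, k) = 7*k + 7*p (o(p, k) = 7*(p + k) = 7*(k + p) = 7*k + 7*p)
x(U) = 9 - U (x(U) = 4 - ((-3 + U) - 2) = 4 - (-5 + U) = 4 + (5 - U) = 9 - U)
v(a, y) = 4 + a*(9 - y) (v(a, y) = (9 - y)*a + 4 = a*(9 - y) + 4 = 4 + a*(9 - y))
t(W) = -23/9 + 14*W/3 (t(W) = (4 - 1*(-3)*(-9 + (7*W + 7*W)))/9 = (4 - 1*(-3)*(-9 + 14*W))/9 = (4 + (-27 + 42*W))/9 = (-23 + 42*W)/9 = -23/9 + 14*W/3)
t(6)*(-39*(-34) - 9) = (-23/9 + (14/3)*6)*(-39*(-34) - 9) = (-23/9 + 28)*(1326 - 9) = (229/9)*1317 = 100531/3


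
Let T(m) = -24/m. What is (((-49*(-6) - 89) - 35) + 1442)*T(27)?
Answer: -12896/9 ≈ -1432.9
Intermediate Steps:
(((-49*(-6) - 89) - 35) + 1442)*T(27) = (((-49*(-6) - 89) - 35) + 1442)*(-24/27) = (((294 - 89) - 35) + 1442)*(-24*1/27) = ((205 - 35) + 1442)*(-8/9) = (170 + 1442)*(-8/9) = 1612*(-8/9) = -12896/9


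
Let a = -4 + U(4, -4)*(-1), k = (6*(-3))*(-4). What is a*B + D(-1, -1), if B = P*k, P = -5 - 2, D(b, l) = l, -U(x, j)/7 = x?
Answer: -12097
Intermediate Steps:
k = 72 (k = -18*(-4) = 72)
U(x, j) = -7*x
P = -7
B = -504 (B = -7*72 = -504)
a = 24 (a = -4 - 7*4*(-1) = -4 - 28*(-1) = -4 + 28 = 24)
a*B + D(-1, -1) = 24*(-504) - 1 = -12096 - 1 = -12097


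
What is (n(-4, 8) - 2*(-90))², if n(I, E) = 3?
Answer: 33489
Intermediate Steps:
(n(-4, 8) - 2*(-90))² = (3 - 2*(-90))² = (3 + 180)² = 183² = 33489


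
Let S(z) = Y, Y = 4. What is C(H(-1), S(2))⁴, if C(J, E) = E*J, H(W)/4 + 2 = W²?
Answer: 65536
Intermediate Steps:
S(z) = 4
H(W) = -8 + 4*W²
C(H(-1), S(2))⁴ = (4*(-8 + 4*(-1)²))⁴ = (4*(-8 + 4*1))⁴ = (4*(-8 + 4))⁴ = (4*(-4))⁴ = (-16)⁴ = 65536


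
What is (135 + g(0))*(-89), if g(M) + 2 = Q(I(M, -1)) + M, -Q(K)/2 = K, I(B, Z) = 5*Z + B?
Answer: -12727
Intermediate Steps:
I(B, Z) = B + 5*Z
Q(K) = -2*K
g(M) = 8 - M (g(M) = -2 + (-2*(M + 5*(-1)) + M) = -2 + (-2*(M - 5) + M) = -2 + (-2*(-5 + M) + M) = -2 + ((10 - 2*M) + M) = -2 + (10 - M) = 8 - M)
(135 + g(0))*(-89) = (135 + (8 - 1*0))*(-89) = (135 + (8 + 0))*(-89) = (135 + 8)*(-89) = 143*(-89) = -12727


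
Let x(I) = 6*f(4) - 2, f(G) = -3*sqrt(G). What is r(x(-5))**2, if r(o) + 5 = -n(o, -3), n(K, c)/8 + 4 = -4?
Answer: 3481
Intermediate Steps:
x(I) = -38 (x(I) = 6*(-3*sqrt(4)) - 2 = 6*(-3*2) - 2 = 6*(-6) - 2 = -36 - 2 = -38)
n(K, c) = -64 (n(K, c) = -32 + 8*(-4) = -32 - 32 = -64)
r(o) = 59 (r(o) = -5 - 1*(-64) = -5 + 64 = 59)
r(x(-5))**2 = 59**2 = 3481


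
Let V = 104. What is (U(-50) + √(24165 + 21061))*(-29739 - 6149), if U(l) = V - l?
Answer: -5526752 - 35888*√45226 ≈ -1.3159e+7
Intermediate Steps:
U(l) = 104 - l
(U(-50) + √(24165 + 21061))*(-29739 - 6149) = ((104 - 1*(-50)) + √(24165 + 21061))*(-29739 - 6149) = ((104 + 50) + √45226)*(-35888) = (154 + √45226)*(-35888) = -5526752 - 35888*√45226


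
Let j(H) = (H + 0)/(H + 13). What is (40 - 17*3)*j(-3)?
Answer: 33/10 ≈ 3.3000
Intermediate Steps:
j(H) = H/(13 + H)
(40 - 17*3)*j(-3) = (40 - 17*3)*(-3/(13 - 3)) = (40 - 51)*(-3/10) = -(-33)/10 = -11*(-3/10) = 33/10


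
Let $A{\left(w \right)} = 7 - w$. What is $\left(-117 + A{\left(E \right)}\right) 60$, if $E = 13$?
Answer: $-7380$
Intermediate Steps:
$\left(-117 + A{\left(E \right)}\right) 60 = \left(-117 + \left(7 - 13\right)\right) 60 = \left(-117 - 6\right) 60 = \left(-123\right) 60 = -7380$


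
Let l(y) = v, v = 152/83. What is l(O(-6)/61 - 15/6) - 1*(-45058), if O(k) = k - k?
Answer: 3739966/83 ≈ 45060.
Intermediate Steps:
O(k) = 0
v = 152/83 (v = 152*(1/83) = 152/83 ≈ 1.8313)
l(y) = 152/83
l(O(-6)/61 - 15/6) - 1*(-45058) = 152/83 - 1*(-45058) = 152/83 + 45058 = 3739966/83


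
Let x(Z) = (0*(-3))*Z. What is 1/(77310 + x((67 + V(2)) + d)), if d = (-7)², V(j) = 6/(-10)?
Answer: 1/77310 ≈ 1.2935e-5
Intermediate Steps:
V(j) = -⅗ (V(j) = 6*(-⅒) = -⅗)
d = 49
x(Z) = 0 (x(Z) = 0*Z = 0)
1/(77310 + x((67 + V(2)) + d)) = 1/(77310 + 0) = 1/77310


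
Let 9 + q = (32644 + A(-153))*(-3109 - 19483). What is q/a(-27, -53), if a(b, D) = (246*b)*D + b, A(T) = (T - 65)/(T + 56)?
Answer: -7949085665/3793767 ≈ -2095.3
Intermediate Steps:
A(T) = (-65 + T)/(56 + T)
a(b, D) = b + 246*D*b (a(b, D) = 246*D*b + b = b + 246*D*b)
q = -71541770985/97 (q = -9 + (32644 + (-65 - 153)/(56 - 153))*(-3109 - 19483) = -9 + (32644 - 218/(-97))*(-22592) = -9 + (32644 - 1/97*(-218))*(-22592) = -9 + (32644 + 218/97)*(-22592) = -9 + (3166686/97)*(-22592) = -9 - 71541770112/97 = -71541770985/97 ≈ -7.3754e+8)
q/a(-27, -53) = -71541770985*(-1/(27*(1 + 246*(-53))))/97 = -71541770985*(-1/(27*(1 - 13038)))/97 = -71541770985/(97*((-27*(-13037)))) = -71541770985/97/351999 = -71541770985/97*1/351999 = -7949085665/3793767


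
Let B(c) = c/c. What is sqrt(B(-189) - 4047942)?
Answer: I*sqrt(4047941) ≈ 2011.9*I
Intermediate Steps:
B(c) = 1
sqrt(B(-189) - 4047942) = sqrt(1 - 4047942) = sqrt(-4047941) = I*sqrt(4047941)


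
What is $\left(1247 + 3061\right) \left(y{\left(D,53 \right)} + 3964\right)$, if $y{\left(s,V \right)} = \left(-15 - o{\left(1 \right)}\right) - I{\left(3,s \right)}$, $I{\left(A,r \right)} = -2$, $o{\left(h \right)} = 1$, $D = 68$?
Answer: $17016600$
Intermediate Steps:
$y{\left(s,V \right)} = -14$ ($y{\left(s,V \right)} = \left(-15 - 1\right) - -2 = \left(-15 - 1\right) + 2 = -16 + 2 = -14$)
$\left(1247 + 3061\right) \left(y{\left(D,53 \right)} + 3964\right) = \left(1247 + 3061\right) \left(-14 + 3964\right) = 4308 \cdot 3950 = 17016600$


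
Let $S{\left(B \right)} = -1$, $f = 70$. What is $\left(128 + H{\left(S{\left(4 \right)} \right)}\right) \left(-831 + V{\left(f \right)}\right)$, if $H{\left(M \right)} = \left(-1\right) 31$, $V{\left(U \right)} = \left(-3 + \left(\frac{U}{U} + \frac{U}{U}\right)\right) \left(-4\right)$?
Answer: $-80219$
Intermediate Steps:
$V{\left(U \right)} = 4$ ($V{\left(U \right)} = \left(-3 + \left(1 + 1\right)\right) \left(-4\right) = \left(-3 + 2\right) \left(-4\right) = \left(-1\right) \left(-4\right) = 4$)
$H{\left(M \right)} = -31$
$\left(128 + H{\left(S{\left(4 \right)} \right)}\right) \left(-831 + V{\left(f \right)}\right) = \left(128 - 31\right) \left(-831 + 4\right) = 97 \left(-827\right) = -80219$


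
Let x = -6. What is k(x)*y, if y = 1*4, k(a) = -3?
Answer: -12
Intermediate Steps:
y = 4
k(x)*y = -3*4 = -12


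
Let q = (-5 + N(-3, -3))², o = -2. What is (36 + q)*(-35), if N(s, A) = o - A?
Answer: -1820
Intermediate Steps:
N(s, A) = -2 - A
q = 16 (q = (-5 + (-2 - 1*(-3)))² = (-5 + (-2 + 3))² = (-5 + 1)² = (-4)² = 16)
(36 + q)*(-35) = (36 + 16)*(-35) = 52*(-35) = -1820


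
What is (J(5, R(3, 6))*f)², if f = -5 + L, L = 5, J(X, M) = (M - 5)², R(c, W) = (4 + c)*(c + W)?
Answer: 0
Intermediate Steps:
R(c, W) = (4 + c)*(W + c)
J(X, M) = (-5 + M)²
f = 0 (f = -5 + 5 = 0)
(J(5, R(3, 6))*f)² = ((-5 + (3² + 4*6 + 4*3 + 6*3))²*0)² = ((-5 + (9 + 24 + 12 + 18))²*0)² = ((-5 + 63)²*0)² = (58²*0)² = (3364*0)² = 0² = 0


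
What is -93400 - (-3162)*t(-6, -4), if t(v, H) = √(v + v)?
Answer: -93400 + 6324*I*√3 ≈ -93400.0 + 10953.0*I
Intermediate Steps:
t(v, H) = √2*√v (t(v, H) = √(2*v) = √2*√v)
-93400 - (-3162)*t(-6, -4) = -93400 - (-3162)*√2*√(-6) = -93400 - (-3162)*√2*(I*√6) = -93400 - (-3162)*2*I*√3 = -93400 - (-6324)*I*√3 = -93400 + 6324*I*√3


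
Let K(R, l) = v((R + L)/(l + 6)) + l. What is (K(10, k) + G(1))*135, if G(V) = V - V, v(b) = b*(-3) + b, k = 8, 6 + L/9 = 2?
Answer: 11070/7 ≈ 1581.4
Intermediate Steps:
L = -36 (L = -54 + 9*2 = -54 + 18 = -36)
v(b) = -2*b (v(b) = -3*b + b = -2*b)
K(R, l) = l - 2*(-36 + R)/(6 + l) (K(R, l) = -2*(R - 36)/(l + 6) + l = -2*(-36 + R)/(6 + l) + l = l - 2*(-36 + R)/(6 + l))
G(V) = 0
(K(10, k) + G(1))*135 = ((72 - 2*10 + 8*(6 + 8))/(6 + 8) + 0)*135 = ((72 - 20 + 8*14)/14 + 0)*135 = ((72 - 20 + 112)/14 + 0)*135 = ((1/14)*164 + 0)*135 = (82/7 + 0)*135 = (82/7)*135 = 11070/7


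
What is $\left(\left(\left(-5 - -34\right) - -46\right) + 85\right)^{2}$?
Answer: $25600$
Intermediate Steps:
$\left(\left(\left(-5 - -34\right) - -46\right) + 85\right)^{2} = \left(\left(\left(-5 + 34\right) + 46\right) + 85\right)^{2} = \left(\left(29 + 46\right) + 85\right)^{2} = \left(75 + 85\right)^{2} = 160^{2} = 25600$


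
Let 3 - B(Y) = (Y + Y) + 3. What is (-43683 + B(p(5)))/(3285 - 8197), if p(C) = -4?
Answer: 43675/4912 ≈ 8.8915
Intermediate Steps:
B(Y) = -2*Y (B(Y) = 3 - ((Y + Y) + 3) = 3 - (2*Y + 3) = 3 - (3 + 2*Y) = 3 + (-3 - 2*Y) = -2*Y)
(-43683 + B(p(5)))/(3285 - 8197) = (-43683 - 2*(-4))/(3285 - 8197) = (-43683 + 8)/(-4912) = -43675*(-1/4912) = 43675/4912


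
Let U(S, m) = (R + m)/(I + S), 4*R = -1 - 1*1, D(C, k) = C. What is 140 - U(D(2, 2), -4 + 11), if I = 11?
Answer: 279/2 ≈ 139.50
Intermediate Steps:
R = -1/2 (R = (-1 - 1*1)/4 = (-1 - 1)/4 = (1/4)*(-2) = -1/2 ≈ -0.50000)
U(S, m) = (-1/2 + m)/(11 + S)
140 - U(D(2, 2), -4 + 11) = 140 - (-1/2 + (-4 + 11))/(11 + 2) = 140 - (-1/2 + 7)/13 = 140 - 13/(13*2) = 140 - 1*1/2 = 140 - 1/2 = 279/2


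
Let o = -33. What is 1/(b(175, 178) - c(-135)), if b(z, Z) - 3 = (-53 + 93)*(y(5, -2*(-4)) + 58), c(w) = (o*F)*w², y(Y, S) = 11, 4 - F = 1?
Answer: 1/1807038 ≈ 5.5339e-7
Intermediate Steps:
F = 3 (F = 4 - 1*1 = 4 - 1 = 3)
c(w) = -99*w² (c(w) = (-33*3)*w² = -99*w²)
b(z, Z) = 2763 (b(z, Z) = 3 + (-53 + 93)*(11 + 58) = 3 + 40*69 = 3 + 2760 = 2763)
1/(b(175, 178) - c(-135)) = 1/(2763 - (-99)*(-135)²) = 1/(2763 - (-99)*18225) = 1/(2763 - 1*(-1804275)) = 1/(2763 + 1804275) = 1/1807038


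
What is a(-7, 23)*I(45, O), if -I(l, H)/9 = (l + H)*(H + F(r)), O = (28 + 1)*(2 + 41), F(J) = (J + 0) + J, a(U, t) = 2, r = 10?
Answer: -29465352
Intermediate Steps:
F(J) = 2*J (F(J) = J + J = 2*J)
O = 1247 (O = 29*43 = 1247)
I(l, H) = -9*(20 + H)*(H + l) (I(l, H) = -9*(l + H)*(H + 2*10) = -9*(H + l)*(H + 20) = -9*(H + l)*(20 + H) = -9*(20 + H)*(H + l))
a(-7, 23)*I(45, O) = 2*(-180*1247 - 180*45 - 9*1247² - 9*1247*45) = 2*(-224460 - 8100 - 9*1555009 - 505035) = 2*(-224460 - 8100 - 13995081 - 505035) = 2*(-14732676) = -29465352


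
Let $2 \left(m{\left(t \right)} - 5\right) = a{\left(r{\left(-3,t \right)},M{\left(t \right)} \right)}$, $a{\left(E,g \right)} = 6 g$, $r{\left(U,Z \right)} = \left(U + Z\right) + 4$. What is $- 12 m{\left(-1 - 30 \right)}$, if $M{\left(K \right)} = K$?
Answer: $1056$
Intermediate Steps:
$r{\left(U,Z \right)} = 4 + U + Z$
$m{\left(t \right)} = 5 + 3 t$ ($m{\left(t \right)} = 5 + \frac{6 t}{2} = 5 + 3 t$)
$- 12 m{\left(-1 - 30 \right)} = - 12 \left(5 + 3 \left(-1 - 30\right)\right) = - 12 \left(5 + 3 \left(-31\right)\right) = - 12 \left(5 - 93\right) = \left(-12\right) \left(-88\right) = 1056$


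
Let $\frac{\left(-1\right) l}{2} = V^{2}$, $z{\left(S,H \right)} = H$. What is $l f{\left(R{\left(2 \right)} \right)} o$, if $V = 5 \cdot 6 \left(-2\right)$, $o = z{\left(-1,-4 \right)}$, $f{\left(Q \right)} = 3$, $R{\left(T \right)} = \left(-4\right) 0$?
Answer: $86400$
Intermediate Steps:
$R{\left(T \right)} = 0$
$o = -4$
$V = -60$ ($V = 5 \left(-12\right) = -60$)
$l = -7200$ ($l = - 2 \left(-60\right)^{2} = \left(-2\right) 3600 = -7200$)
$l f{\left(R{\left(2 \right)} \right)} o = \left(-7200\right) 3 \left(-4\right) = \left(-21600\right) \left(-4\right) = 86400$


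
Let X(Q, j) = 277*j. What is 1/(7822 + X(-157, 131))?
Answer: 1/44109 ≈ 2.2671e-5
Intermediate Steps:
1/(7822 + X(-157, 131)) = 1/(7822 + 277*131) = 1/(7822 + 36287) = 1/44109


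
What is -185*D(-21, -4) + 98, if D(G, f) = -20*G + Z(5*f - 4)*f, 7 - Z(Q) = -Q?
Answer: -90182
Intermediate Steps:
Z(Q) = 7 + Q (Z(Q) = 7 - (-1)*Q = 7 + Q)
D(G, f) = -20*G + f*(3 + 5*f) (D(G, f) = -20*G + (7 + (5*f - 4))*f = -20*G + (7 + (-4 + 5*f))*f = -20*G + (3 + 5*f)*f = -20*G + f*(3 + 5*f))
-185*D(-21, -4) + 98 = -185*(-20*(-21) - 4*(3 + 5*(-4))) + 98 = -185*(420 - 4*(3 - 20)) + 98 = -185*(420 - 4*(-17)) + 98 = -185*(420 + 68) + 98 = -185*488 + 98 = -90280 + 98 = -90182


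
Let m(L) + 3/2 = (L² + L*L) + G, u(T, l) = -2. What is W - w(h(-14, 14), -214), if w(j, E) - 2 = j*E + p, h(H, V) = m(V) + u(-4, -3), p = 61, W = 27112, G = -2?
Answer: 109760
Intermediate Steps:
m(L) = -7/2 + 2*L² (m(L) = -3/2 + ((L² + L*L) - 2) = -3/2 + ((L² + L²) - 2) = -3/2 + (2*L² - 2) = -3/2 + (-2 + 2*L²) = -7/2 + 2*L²)
h(H, V) = -11/2 + 2*V² (h(H, V) = (-7/2 + 2*V²) - 2 = -11/2 + 2*V²)
w(j, E) = 63 + E*j (w(j, E) = 2 + (j*E + 61) = 2 + (E*j + 61) = 2 + (61 + E*j) = 63 + E*j)
W - w(h(-14, 14), -214) = 27112 - (63 - 214*(-11/2 + 2*14²)) = 27112 - (63 - 214*(-11/2 + 2*196)) = 27112 - (63 - 214*(-11/2 + 392)) = 27112 - (63 - 214*773/2) = 27112 - (63 - 82711) = 27112 - 1*(-82648) = 27112 + 82648 = 109760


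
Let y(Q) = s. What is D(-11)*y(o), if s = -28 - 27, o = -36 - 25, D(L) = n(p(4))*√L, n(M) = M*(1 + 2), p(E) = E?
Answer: -660*I*√11 ≈ -2189.0*I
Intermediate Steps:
n(M) = 3*M (n(M) = M*3 = 3*M)
D(L) = 12*√L (D(L) = (3*4)*√L = 12*√L)
o = -61
s = -55
y(Q) = -55
D(-11)*y(o) = (12*√(-11))*(-55) = (12*(I*√11))*(-55) = (12*I*√11)*(-55) = -660*I*√11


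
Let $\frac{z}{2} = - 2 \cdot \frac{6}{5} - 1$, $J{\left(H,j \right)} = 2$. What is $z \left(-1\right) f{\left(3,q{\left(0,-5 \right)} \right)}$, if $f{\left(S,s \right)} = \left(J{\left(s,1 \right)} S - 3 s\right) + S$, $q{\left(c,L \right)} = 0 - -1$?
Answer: $\frac{204}{5} \approx 40.8$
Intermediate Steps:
$z = - \frac{34}{5}$ ($z = 2 \left(- 2 \cdot \frac{6}{5} - 1\right) = 2 \left(- 2 \cdot 6 \cdot \frac{1}{5} - 1\right) = 2 \left(\left(-2\right) \frac{6}{5} - 1\right) = 2 \left(- \frac{12}{5} - 1\right) = 2 \left(- \frac{17}{5}\right) = - \frac{34}{5} \approx -6.8$)
$q{\left(c,L \right)} = 1$ ($q{\left(c,L \right)} = 0 + 1 = 1$)
$f{\left(S,s \right)} = - 3 s + 3 S$ ($f{\left(S,s \right)} = \left(2 S - 3 s\right) + S = \left(- 3 s + 2 S\right) + S = - 3 s + 3 S$)
$z \left(-1\right) f{\left(3,q{\left(0,-5 \right)} \right)} = \left(- \frac{34}{5}\right) \left(-1\right) \left(\left(-3\right) 1 + 3 \cdot 3\right) = \frac{34 \left(-3 + 9\right)}{5} = \frac{34}{5} \cdot 6 = \frac{204}{5}$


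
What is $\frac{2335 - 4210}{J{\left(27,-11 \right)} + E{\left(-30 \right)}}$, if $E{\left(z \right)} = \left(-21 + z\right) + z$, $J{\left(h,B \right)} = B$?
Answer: $\frac{1875}{92} \approx 20.38$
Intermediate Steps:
$E{\left(z \right)} = -21 + 2 z$
$\frac{2335 - 4210}{J{\left(27,-11 \right)} + E{\left(-30 \right)}} = \frac{2335 - 4210}{-11 + \left(-21 + 2 \left(-30\right)\right)} = - \frac{1875}{-11 - 81} = - \frac{1875}{-92} = \left(-1875\right) \left(- \frac{1}{92}\right) = \frac{1875}{92}$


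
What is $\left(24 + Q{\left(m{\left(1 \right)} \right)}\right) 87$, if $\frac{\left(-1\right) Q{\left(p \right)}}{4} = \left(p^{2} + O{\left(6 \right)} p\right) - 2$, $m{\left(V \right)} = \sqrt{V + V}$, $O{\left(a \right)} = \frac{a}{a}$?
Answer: $2088 - 348 \sqrt{2} \approx 1595.9$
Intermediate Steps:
$O{\left(a \right)} = 1$
$m{\left(V \right)} = \sqrt{2} \sqrt{V}$ ($m{\left(V \right)} = \sqrt{2 V} = \sqrt{2} \sqrt{V}$)
$Q{\left(p \right)} = 8 - 4 p - 4 p^{2}$ ($Q{\left(p \right)} = - 4 \left(\left(p^{2} + 1 p\right) - 2\right) = - 4 \left(\left(p^{2} + p\right) - 2\right) = - 4 \left(\left(p + p^{2}\right) - 2\right) = - 4 \left(-2 + p + p^{2}\right) = 8 - 4 p - 4 p^{2}$)
$\left(24 + Q{\left(m{\left(1 \right)} \right)}\right) 87 = \left(24 - \left(-8 + 8 + 4 \sqrt{2} \sqrt{1}\right)\right) 87 = \left(24 - \left(-8 + 8 + 4 \sqrt{2} \cdot 1\right)\right) 87 = \left(24 - \left(-8 + 8 + 4 \sqrt{2}\right)\right) 87 = \left(24 - 4 \sqrt{2}\right) 87 = 2088 - 348 \sqrt{2}$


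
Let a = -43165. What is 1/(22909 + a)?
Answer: -1/20256 ≈ -4.9368e-5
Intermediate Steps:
1/(22909 + a) = 1/(22909 - 43165) = 1/(-20256) = -1/20256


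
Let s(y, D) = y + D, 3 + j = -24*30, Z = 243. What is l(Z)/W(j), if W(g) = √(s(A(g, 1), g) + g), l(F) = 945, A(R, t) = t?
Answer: -189*I*√5/17 ≈ -24.86*I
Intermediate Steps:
j = -723 (j = -3 - 24*30 = -3 - 720 = -723)
s(y, D) = D + y
W(g) = √(1 + 2*g) (W(g) = √((g + 1) + g) = √((1 + g) + g) = √(1 + 2*g))
l(Z)/W(j) = 945/(√(1 + 2*(-723))) = 945/(√(1 - 1446)) = 945/(√(-1445)) = 945/((17*I*√5)) = 945*(-I*√5/85) = -189*I*√5/17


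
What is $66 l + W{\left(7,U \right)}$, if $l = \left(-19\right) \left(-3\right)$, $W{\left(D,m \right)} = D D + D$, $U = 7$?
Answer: $3818$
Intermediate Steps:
$W{\left(D,m \right)} = D + D^{2}$ ($W{\left(D,m \right)} = D^{2} + D = D + D^{2}$)
$l = 57$
$66 l + W{\left(7,U \right)} = 66 \cdot 57 + 7 \left(1 + 7\right) = 3762 + 7 \cdot 8 = 3762 + 56 = 3818$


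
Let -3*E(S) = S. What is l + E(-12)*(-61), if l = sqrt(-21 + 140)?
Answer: -244 + sqrt(119) ≈ -233.09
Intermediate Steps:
E(S) = -S/3
l = sqrt(119) ≈ 10.909
l + E(-12)*(-61) = sqrt(119) - 1/3*(-12)*(-61) = sqrt(119) + 4*(-61) = sqrt(119) - 244 = -244 + sqrt(119)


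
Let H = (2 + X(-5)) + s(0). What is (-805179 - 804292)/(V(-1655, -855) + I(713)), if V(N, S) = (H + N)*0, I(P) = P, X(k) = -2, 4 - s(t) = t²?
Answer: -69977/31 ≈ -2257.3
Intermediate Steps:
s(t) = 4 - t²
H = 4 (H = (2 - 2) + (4 - 1*0²) = 0 + (4 - 1*0) = 0 + (4 + 0) = 0 + 4 = 4)
V(N, S) = 0 (V(N, S) = (4 + N)*0 = 0)
(-805179 - 804292)/(V(-1655, -855) + I(713)) = (-805179 - 804292)/(0 + 713) = -1609471/713 = -1609471*1/713 = -69977/31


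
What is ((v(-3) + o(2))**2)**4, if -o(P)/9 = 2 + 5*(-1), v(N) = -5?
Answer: 54875873536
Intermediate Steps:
o(P) = 27 (o(P) = -9*(2 + 5*(-1)) = -9*(2 - 5) = -9*(-3) = 27)
((v(-3) + o(2))**2)**4 = ((-5 + 27)**2)**4 = (22**2)**4 = 484**4 = 54875873536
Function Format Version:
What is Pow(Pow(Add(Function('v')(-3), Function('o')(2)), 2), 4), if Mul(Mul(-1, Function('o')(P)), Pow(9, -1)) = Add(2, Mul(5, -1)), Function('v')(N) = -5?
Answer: 54875873536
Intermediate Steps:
Function('o')(P) = 27 (Function('o')(P) = Mul(-9, Add(2, Mul(5, -1))) = Mul(-9, Add(2, -5)) = Mul(-9, -3) = 27)
Pow(Pow(Add(Function('v')(-3), Function('o')(2)), 2), 4) = Pow(Pow(Add(-5, 27), 2), 4) = Pow(Pow(22, 2), 4) = Pow(484, 4) = 54875873536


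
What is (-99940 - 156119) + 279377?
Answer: 23318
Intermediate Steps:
(-99940 - 156119) + 279377 = -256059 + 279377 = 23318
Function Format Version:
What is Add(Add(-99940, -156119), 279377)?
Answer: 23318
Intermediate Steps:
Add(Add(-99940, -156119), 279377) = Add(-256059, 279377) = 23318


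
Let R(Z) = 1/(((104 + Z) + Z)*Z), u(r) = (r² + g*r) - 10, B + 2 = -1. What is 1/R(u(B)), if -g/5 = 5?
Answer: 18648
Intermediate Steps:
B = -3 (B = -2 - 1 = -3)
g = -25 (g = -5*5 = -25)
u(r) = -10 + r² - 25*r (u(r) = (r² - 25*r) - 10 = -10 + r² - 25*r)
R(Z) = 1/(Z*(104 + 2*Z)) (R(Z) = 1/((104 + 2*Z)*Z) = 1/(Z*(104 + 2*Z)))
1/R(u(B)) = 1/(1/(2*(-10 + (-3)² - 25*(-3))*(52 + (-10 + (-3)² - 25*(-3))))) = 1/(1/(2*(-10 + 9 + 75)*(52 + (-10 + 9 + 75)))) = 1/((½)/(74*(52 + 74))) = 1/((½)*(1/74)/126) = 1/((½)*(1/74)*(1/126)) = 1/(1/18648) = 18648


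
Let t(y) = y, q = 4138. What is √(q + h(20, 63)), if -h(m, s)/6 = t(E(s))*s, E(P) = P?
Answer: 2*I*√4919 ≈ 140.27*I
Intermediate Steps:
h(m, s) = -6*s² (h(m, s) = -6*s*s = -6*s²)
√(q + h(20, 63)) = √(4138 - 6*63²) = √(4138 - 6*3969) = √(4138 - 23814) = √(-19676) = 2*I*√4919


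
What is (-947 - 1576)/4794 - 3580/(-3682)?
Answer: 1312139/2941918 ≈ 0.44601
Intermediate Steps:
(-947 - 1576)/4794 - 3580/(-3682) = -2523*1/4794 - 3580*(-1/3682) = -841/1598 + 1790/1841 = 1312139/2941918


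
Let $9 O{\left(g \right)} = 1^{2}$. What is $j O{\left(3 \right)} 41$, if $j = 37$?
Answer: $\frac{1517}{9} \approx 168.56$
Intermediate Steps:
$O{\left(g \right)} = \frac{1}{9}$ ($O{\left(g \right)} = \frac{1^{2}}{9} = \frac{1}{9} \cdot 1 = \frac{1}{9}$)
$j O{\left(3 \right)} 41 = 37 \cdot \frac{1}{9} \cdot 41 = \frac{37}{9} \cdot 41 = \frac{1517}{9}$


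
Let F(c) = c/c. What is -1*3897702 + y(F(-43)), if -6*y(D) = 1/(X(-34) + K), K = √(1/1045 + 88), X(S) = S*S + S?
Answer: -5127200208995353/1315441819 + √96099245/7892650914 ≈ -3.8977e+6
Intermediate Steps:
X(S) = S + S² (X(S) = S² + S = S + S²)
F(c) = 1
K = √96099245/1045 (K = √(1/1045 + 88) = √(91961/1045) = √96099245/1045 ≈ 9.3809)
y(D) = -1/(6*(1122 + √96099245/1045)) (y(D) = -1/(6*(-34*(1 - 34) + √96099245/1045)) = -1/(6*(-34*(-33) + √96099245/1045)) = -1/(6*(1122 + √96099245/1045)))
-1*3897702 + y(F(-43)) = -1*3897702 + (-195415/1315441819 + √96099245/7892650914) = -3897702 + (-195415/1315441819 + √96099245/7892650914) = -5127200208995353/1315441819 + √96099245/7892650914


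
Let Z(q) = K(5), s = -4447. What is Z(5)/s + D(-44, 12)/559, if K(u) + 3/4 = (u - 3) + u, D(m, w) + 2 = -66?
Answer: -1223559/9943492 ≈ -0.12305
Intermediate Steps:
D(m, w) = -68 (D(m, w) = -2 - 66 = -68)
K(u) = -15/4 + 2*u (K(u) = -¾ + ((u - 3) + u) = -¾ + ((-3 + u) + u) = -¾ + (-3 + 2*u) = -15/4 + 2*u)
Z(q) = 25/4 (Z(q) = -15/4 + 2*5 = -15/4 + 10 = 25/4)
Z(5)/s + D(-44, 12)/559 = (25/4)/(-4447) - 68/559 = (25/4)*(-1/4447) - 68*1/559 = -25/17788 - 68/559 = -1223559/9943492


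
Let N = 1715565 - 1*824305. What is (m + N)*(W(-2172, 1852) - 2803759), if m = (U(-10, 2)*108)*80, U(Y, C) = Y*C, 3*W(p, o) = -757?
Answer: -6043709947640/3 ≈ -2.0146e+12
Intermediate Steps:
W(p, o) = -757/3 (W(p, o) = (1/3)*(-757) = -757/3)
N = 891260 (N = 1715565 - 824305 = 891260)
U(Y, C) = C*Y
m = -172800 (m = ((2*(-10))*108)*80 = -20*108*80 = -2160*80 = -172800)
(m + N)*(W(-2172, 1852) - 2803759) = (-172800 + 891260)*(-757/3 - 2803759) = 718460*(-8412034/3) = -6043709947640/3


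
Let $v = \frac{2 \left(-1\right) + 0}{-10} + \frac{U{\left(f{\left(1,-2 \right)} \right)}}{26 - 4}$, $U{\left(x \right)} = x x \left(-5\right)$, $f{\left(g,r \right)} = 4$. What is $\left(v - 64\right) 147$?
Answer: $- \frac{545223}{55} \approx -9913.1$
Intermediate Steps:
$U{\left(x \right)} = - 5 x^{2}$ ($U{\left(x \right)} = x^{2} \left(-5\right) = - 5 x^{2}$)
$v = - \frac{189}{55}$ ($v = \frac{2 \left(-1\right) + 0}{-10} + \frac{\left(-5\right) 4^{2}}{26 - 4} = \left(-2 + 0\right) \left(- \frac{1}{10}\right) + \frac{\left(-5\right) 16}{22} = \left(-2\right) \left(- \frac{1}{10}\right) - \frac{40}{11} = \frac{1}{5} - \frac{40}{11} = - \frac{189}{55} \approx -3.4364$)
$\left(v - 64\right) 147 = \left(- \frac{189}{55} - 64\right) 147 = \left(- \frac{3709}{55}\right) 147 = - \frac{545223}{55}$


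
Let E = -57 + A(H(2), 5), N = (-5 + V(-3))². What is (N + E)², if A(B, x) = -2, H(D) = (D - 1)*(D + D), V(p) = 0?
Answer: 1156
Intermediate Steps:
H(D) = 2*D*(-1 + D) (H(D) = (-1 + D)*(2*D) = 2*D*(-1 + D))
N = 25 (N = (-5 + 0)² = (-5)² = 25)
E = -59 (E = -57 - 2 = -59)
(N + E)² = (25 - 59)² = (-34)² = 1156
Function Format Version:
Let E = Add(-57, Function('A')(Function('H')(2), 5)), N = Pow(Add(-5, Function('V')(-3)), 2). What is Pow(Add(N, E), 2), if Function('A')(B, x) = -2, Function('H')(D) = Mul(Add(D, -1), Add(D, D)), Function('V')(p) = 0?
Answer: 1156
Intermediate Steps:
Function('H')(D) = Mul(2, D, Add(-1, D)) (Function('H')(D) = Mul(Add(-1, D), Mul(2, D)) = Mul(2, D, Add(-1, D)))
N = 25 (N = Pow(Add(-5, 0), 2) = Pow(-5, 2) = 25)
E = -59 (E = Add(-57, -2) = -59)
Pow(Add(N, E), 2) = Pow(Add(25, -59), 2) = Pow(-34, 2) = 1156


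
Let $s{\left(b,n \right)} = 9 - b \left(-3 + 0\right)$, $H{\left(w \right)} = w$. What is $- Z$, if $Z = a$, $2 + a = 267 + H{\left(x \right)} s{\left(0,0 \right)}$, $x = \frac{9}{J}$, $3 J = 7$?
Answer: $- \frac{2098}{7} \approx -299.71$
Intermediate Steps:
$J = \frac{7}{3}$ ($J = \frac{1}{3} \cdot 7 = \frac{7}{3} \approx 2.3333$)
$x = \frac{27}{7}$ ($x = \frac{9}{\frac{7}{3}} = 9 \cdot \frac{3}{7} = \frac{27}{7} \approx 3.8571$)
$s{\left(b,n \right)} = 9 + 3 b$ ($s{\left(b,n \right)} = 9 - b \left(-3\right) = 9 - - 3 b = 9 + 3 b$)
$a = \frac{2098}{7}$ ($a = -2 + \left(267 + \frac{27 \left(9 + 3 \cdot 0\right)}{7}\right) = -2 + \left(267 + \frac{27 \left(9 + 0\right)}{7}\right) = -2 + \left(267 + \frac{27}{7} \cdot 9\right) = -2 + \left(267 + \frac{243}{7}\right) = -2 + \frac{2112}{7} = \frac{2098}{7} \approx 299.71$)
$Z = \frac{2098}{7} \approx 299.71$
$- Z = \left(-1\right) \frac{2098}{7} = - \frac{2098}{7}$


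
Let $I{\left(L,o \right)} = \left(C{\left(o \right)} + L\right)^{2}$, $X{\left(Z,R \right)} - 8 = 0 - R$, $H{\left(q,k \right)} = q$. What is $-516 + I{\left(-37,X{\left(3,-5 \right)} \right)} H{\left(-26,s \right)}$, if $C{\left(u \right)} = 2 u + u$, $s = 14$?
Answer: $-620$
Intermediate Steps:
$C{\left(u \right)} = 3 u$
$X{\left(Z,R \right)} = 8 - R$ ($X{\left(Z,R \right)} = 8 + \left(0 - R\right) = 8 - R$)
$I{\left(L,o \right)} = \left(L + 3 o\right)^{2}$ ($I{\left(L,o \right)} = \left(3 o + L\right)^{2} = \left(L + 3 o\right)^{2}$)
$-516 + I{\left(-37,X{\left(3,-5 \right)} \right)} H{\left(-26,s \right)} = -516 + \left(-37 + 3 \left(8 - -5\right)\right)^{2} \left(-26\right) = -516 + \left(-37 + 3 \left(8 + 5\right)\right)^{2} \left(-26\right) = -516 + \left(-37 + 3 \cdot 13\right)^{2} \left(-26\right) = -516 + \left(-37 + 39\right)^{2} \left(-26\right) = -516 + 2^{2} \left(-26\right) = -516 + 4 \left(-26\right) = -516 - 104 = -620$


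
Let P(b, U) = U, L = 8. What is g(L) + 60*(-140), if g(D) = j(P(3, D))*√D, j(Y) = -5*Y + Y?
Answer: -8400 - 64*√2 ≈ -8490.5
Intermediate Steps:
j(Y) = -4*Y
g(D) = -4*D^(3/2) (g(D) = (-4*D)*√D = -4*D^(3/2))
g(L) + 60*(-140) = -64*√2 + 60*(-140) = -64*√2 - 8400 = -8400 - 64*√2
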